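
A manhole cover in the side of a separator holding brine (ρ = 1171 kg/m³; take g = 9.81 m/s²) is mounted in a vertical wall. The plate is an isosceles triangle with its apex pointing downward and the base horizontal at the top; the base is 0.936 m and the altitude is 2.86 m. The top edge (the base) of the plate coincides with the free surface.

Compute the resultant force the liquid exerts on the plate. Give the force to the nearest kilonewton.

γ = ρg = 1171 × 9.81 / 1000 = 11.48751 kN/m³.
With the apex down, the centroid sits h/3 = 2.86/3 = 0.953333 m below the base (the top edge), so the centroid depth is h_c = 0.953333 m.
A = ½ × 0.936 × 2.86 = 1.33848 m².
Resultant F = γ·h_c·A = 11.48751 × 0.953333 × 1.33848 = 14.6583 kN.

F ≈ 15 kN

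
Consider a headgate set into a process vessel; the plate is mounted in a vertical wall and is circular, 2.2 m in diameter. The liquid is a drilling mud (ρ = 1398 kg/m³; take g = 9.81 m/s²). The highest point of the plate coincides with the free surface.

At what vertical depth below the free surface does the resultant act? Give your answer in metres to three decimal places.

γ = ρg = 1398 × 9.81 / 1000 = 13.71438 kN/m³.
The centroid is at the centre, 1.1 m below the top of the plate, so the centroid depth is h_c = 1.1 m.
A = π(1.1)² = 3.80133 m².
Resultant F = γ·h_c·A = 13.71438 × 1.1 × 3.80133 = 57.3462 kN.
I_c = πr⁴/4 = π × 1.1⁴/4 = 1.1499 m⁴.
Centre of pressure: y_p = y_c + I_c/(y_c·A) = 1.1 + 1.1499/(1.1 × 3.80133) = 1.1 + 0.274999 = 1.375 m along the plane.

h_p = 1.375 m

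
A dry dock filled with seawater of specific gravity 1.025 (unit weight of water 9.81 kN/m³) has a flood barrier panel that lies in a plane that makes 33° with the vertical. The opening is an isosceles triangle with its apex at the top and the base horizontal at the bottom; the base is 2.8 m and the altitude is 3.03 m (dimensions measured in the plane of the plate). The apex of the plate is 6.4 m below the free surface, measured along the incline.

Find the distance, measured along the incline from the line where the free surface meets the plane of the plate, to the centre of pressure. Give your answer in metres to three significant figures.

γ = 1.025 × 9.81 = 10.05525 kN/m³.
The plate makes 33° with the vertical, i.e. θ = 90° − 33° = 57° to the horizontal. Measuring y along the incline from the free-surface line, vertical depth h = y·sinθ with sinθ = 0.838671.
With the apex up, the centroid sits 2h/3 = 2 × 3.03/3 = 2.02 m below the apex, so y_c = 6.4 + 2.02 = 8.42 m and h_c = 8.42 × 0.838671 = 7.06161 m.
A = ½ × 2.8 × 3.03 = 4.242 m².
Resultant F = γ·h_c·A = 10.05525 × 7.06161 × 4.242 = 301.209 kN.
I_c = b·h³/36 = 2.8 × 3.03³/36 = 2.16363 m⁴.
Centre of pressure: y_p = y_c + I_c/(y_c·A) = 8.42 + 2.16363/(8.42 × 4.242) = 8.42 + 0.060576 = 8.48058 m along the plane.

y_p = 8.48 m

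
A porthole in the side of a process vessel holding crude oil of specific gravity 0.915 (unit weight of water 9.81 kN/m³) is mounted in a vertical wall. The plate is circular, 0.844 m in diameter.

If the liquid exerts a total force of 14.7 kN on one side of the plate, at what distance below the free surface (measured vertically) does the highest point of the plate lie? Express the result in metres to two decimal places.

d_top ≈ 2.51 m

γ = 0.915 × 9.81 = 8.97615 kN/m³.
A = π(0.422)² = 0.559467 m².
From F = γ·h_c·A, the centroid depth is h_c = 14.7/(8.97615 × 0.559467) = 2.9272 m.
The centroid is at the centre, 0.422 m below the top of the plate, so the highest point sits at h_top = 2.9272 − 0.422 = 2.5052 m below the surface.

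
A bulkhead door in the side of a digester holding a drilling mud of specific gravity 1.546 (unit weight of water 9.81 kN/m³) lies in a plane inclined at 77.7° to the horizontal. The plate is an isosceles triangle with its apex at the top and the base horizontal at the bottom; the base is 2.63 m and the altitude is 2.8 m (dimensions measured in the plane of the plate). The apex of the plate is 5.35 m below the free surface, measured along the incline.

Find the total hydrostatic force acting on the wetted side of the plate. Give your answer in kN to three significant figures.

γ = 1.546 × 9.81 = 15.16626 kN/m³.
Let θ = 77.7° be the plate's angle to the horizontal; measure y along the incline from where the plane meets the free surface. Vertical depth h = y·sinθ with sinθ = 0.977046.
With the apex up, the centroid sits 2h/3 = 2 × 2.8/3 = 1.86667 m below the apex, so y_c = 5.35 + 1.86667 = 7.21667 m and h_c = 7.21667 × 0.977046 = 7.05102 m.
A = ½ × 2.63 × 2.8 = 3.682 m².
Resultant F = γ·h_c·A = 15.16626 × 7.05102 × 3.682 = 393.744 kN.

F ≈ 394 kN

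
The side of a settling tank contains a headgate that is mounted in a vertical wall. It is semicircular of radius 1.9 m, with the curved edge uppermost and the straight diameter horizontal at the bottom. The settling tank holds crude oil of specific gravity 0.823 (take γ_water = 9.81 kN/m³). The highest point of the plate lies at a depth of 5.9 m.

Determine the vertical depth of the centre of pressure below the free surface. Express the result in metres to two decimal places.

γ = 0.823 × 9.81 = 8.07363 kN/m³.
The centroid lies 4r/(3π) = 0.806385 m above the diameter, so r − 4r/(3π) = 1.9 − 0.806385 = 1.09361 m below the topmost point, so the centroid depth is h_c = 5.9 + 1.09361 = 6.99361 m.
A = πr²/2 = π × 1.9²/2 = 5.67057 m².
Resultant F = γ·h_c·A = 8.07363 × 6.99361 × 5.67057 = 320.182 kN.
I_c = (π/8 − 8/(9π))·r⁴ = 0.109757 × 1.9⁴ = 1.43036 m⁴.
Centre of pressure: y_p = y_c + I_c/(y_c·A) = 6.99361 + 1.43036/(6.99361 × 5.67057) = 6.99361 + 0.0360676 = 7.02968 m along the plane.

h_p = 7.03 m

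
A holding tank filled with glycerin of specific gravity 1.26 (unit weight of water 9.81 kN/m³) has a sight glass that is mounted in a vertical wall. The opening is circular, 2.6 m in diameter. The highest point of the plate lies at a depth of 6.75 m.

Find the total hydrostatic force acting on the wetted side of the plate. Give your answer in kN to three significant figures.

F ≈ 528 kN

γ = 1.26 × 9.81 = 12.3606 kN/m³.
The centroid is at the centre, 1.3 m below the top of the plate, so the centroid depth is h_c = 6.75 + 1.3 = 8.05 m.
A = π(1.3)² = 5.30929 m².
Resultant F = γ·h_c·A = 12.3606 × 8.05 × 5.30929 = 528.289 kN.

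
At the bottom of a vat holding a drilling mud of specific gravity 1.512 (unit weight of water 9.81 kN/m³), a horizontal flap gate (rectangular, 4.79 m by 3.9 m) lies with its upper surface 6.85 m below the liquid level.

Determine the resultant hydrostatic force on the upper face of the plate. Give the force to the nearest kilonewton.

γ = 1.512 × 9.81 = 14.83272 kN/m³.
The plate is horizontal, so pressure is uniform at p = γ·h = 14.83272 × 6.85 = 101.604 kN/m².
A = 4.79 × 3.9 = 18.681 m².
F = p·A = 101.604 × 18.681 = 1898.06 kN.

F ≈ 1898 kN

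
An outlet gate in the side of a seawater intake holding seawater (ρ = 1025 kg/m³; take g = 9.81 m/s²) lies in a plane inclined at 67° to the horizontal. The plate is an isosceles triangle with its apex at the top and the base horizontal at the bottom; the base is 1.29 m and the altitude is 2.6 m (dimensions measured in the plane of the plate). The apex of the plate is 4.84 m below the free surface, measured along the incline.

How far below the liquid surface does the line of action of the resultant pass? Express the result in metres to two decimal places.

γ = ρg = 1025 × 9.81 / 1000 = 10.05525 kN/m³.
Let θ = 67° be the plate's angle to the horizontal; measure y along the incline from where the plane meets the free surface. Vertical depth h = y·sinθ with sinθ = 0.920505.
With the apex up, the centroid sits 2h/3 = 2 × 2.6/3 = 1.73333 m below the apex, so y_c = 4.84 + 1.73333 = 6.57333 m and h_c = 6.57333 × 0.920505 = 6.05078 m.
A = ½ × 1.29 × 2.6 = 1.677 m².
Resultant F = γ·h_c·A = 10.05525 × 6.05078 × 1.677 = 102.032 kN.
I_c = b·h³/36 = 1.29 × 2.6³/36 = 0.629807 m⁴.
Centre of pressure: y_p = y_c + I_c/(y_c·A) = 6.57333 + 0.629807/(6.57333 × 1.677) = 6.57333 + 0.0571333 = 6.63046 m along the plane.
Vertically, h_p = y_p·sinθ = 6.63046 × 0.920505 = 6.10337 m.

h_p = 6.10 m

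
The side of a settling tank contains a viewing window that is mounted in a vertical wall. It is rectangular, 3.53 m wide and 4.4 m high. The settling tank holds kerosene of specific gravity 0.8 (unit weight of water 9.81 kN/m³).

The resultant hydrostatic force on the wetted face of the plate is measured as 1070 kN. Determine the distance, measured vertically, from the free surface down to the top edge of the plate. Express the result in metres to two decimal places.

d_top ≈ 6.58 m

γ = 0.8 × 9.81 = 7.848 kN/m³.
A = 3.53 × 4.4 = 15.532 m².
From F = γ·h_c·A, the centroid depth is h_c = 1070/(7.848 × 15.532) = 8.77804 m.
The centroid lies 4.4/2 = 2.2 m below the top edge, so the top edge sits at h_top = 8.77804 − 2.2 = 6.57804 m below the surface.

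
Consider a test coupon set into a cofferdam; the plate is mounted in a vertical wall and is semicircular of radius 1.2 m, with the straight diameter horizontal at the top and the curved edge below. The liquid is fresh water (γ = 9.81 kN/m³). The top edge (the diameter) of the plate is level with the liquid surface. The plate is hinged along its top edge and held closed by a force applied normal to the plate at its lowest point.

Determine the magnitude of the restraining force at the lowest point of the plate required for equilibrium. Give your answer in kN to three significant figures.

P ≈ 6.66 kN

γ = 9.81 kN/m³.
The centroid of a semicircle lies 4r/(3π) = 0.509296 m from the diameter, here below the top edge, so the centroid depth is h_c = 0.509296 m.
A = πr²/2 = π × 1.2²/2 = 2.26195 m².
Resultant F = γ·h_c·A = 9.81 × 0.509296 × 2.26195 = 11.3011 kN.
I_c = (π/8 − 8/(9π))·r⁴ = 0.109757 × 1.2⁴ = 0.227592 m⁴.
Centre of pressure: y_p = y_c + I_c/(y_c·A) = 0.509296 + 0.227592/(0.509296 × 2.26195) = 0.509296 + 0.197562 = 0.706858 m along the plane.
The resultant acts 0.509296 + 0.197562 = 0.706858 m (along the plate) below the hinge at the top edge, so the moment about the hinge is M = F × 0.706858 = 11.3011 × 0.706858 = 7.98827 kN·m.
A normal force at the bottom, 1.2 m from the hinge, must supply this moment: P = 7.98827/1.2 = 6.65689 kN.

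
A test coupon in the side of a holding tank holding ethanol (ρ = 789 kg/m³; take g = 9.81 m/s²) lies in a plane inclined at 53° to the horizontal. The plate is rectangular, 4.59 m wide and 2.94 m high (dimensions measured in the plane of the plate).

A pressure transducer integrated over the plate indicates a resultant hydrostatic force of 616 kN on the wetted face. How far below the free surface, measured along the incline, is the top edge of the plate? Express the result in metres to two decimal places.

γ = ρg = 789 × 9.81 / 1000 = 7.74009 kN/m³.
A = 4.59 × 2.94 = 13.4946 m².
From F = γ·h_c·A, the centroid depth is h_c = 616/(7.74009 × 13.4946) = 5.89759 m.
Let θ = 53° be the plate's angle to the horizontal; measure y along the incline from where the plane meets the free surface. Vertical depth h = y·sinθ with sinθ = 0.798636.
Along the incline, y_c = h_c/sinθ = 5.89759/0.798636 = 7.38458 m.
The centroid lies 2.94/2 = 1.47 m below the top edge, so the top edge sits at y_top = 7.38458 − 1.47 = 5.91458 m along the incline.

y_top ≈ 5.91 m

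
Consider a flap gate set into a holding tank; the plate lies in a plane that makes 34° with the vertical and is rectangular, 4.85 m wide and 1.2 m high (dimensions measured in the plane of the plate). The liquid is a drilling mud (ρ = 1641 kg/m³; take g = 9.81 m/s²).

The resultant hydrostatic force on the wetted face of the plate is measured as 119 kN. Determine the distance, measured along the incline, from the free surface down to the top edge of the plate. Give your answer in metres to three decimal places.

γ = ρg = 1641 × 9.81 / 1000 = 16.09821 kN/m³.
A = 4.85 × 1.2 = 5.82 m².
From F = γ·h_c·A, the centroid depth is h_c = 119/(16.09821 × 5.82) = 1.27012 m.
The plate makes 34° with the vertical, i.e. θ = 90° − 34° = 56° to the horizontal. Measuring y along the incline from the free-surface line, vertical depth h = y·sinθ with sinθ = 0.829038.
Along the incline, y_c = h_c/sinθ = 1.27012/0.829038 = 1.53204 m.
The centroid lies 1.2/2 = 0.6 m below the top edge, so the top edge sits at y_top = 1.53204 − 0.6 = 0.93204 m along the incline.

y_top ≈ 0.932 m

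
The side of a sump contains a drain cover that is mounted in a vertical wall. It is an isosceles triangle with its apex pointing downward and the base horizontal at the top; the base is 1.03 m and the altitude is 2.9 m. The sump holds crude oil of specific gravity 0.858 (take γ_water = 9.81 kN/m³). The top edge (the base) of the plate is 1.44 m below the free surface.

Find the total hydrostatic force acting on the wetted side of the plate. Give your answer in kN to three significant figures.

F ≈ 30.3 kN

γ = 0.858 × 9.81 = 8.41698 kN/m³.
With the apex down, the centroid sits h/3 = 2.9/3 = 0.966667 m below the base (the top edge), so the centroid depth is h_c = 1.44 + 0.966667 = 2.40667 m.
A = ½ × 1.03 × 2.9 = 1.4935 m².
Resultant F = γ·h_c·A = 8.41698 × 2.40667 × 1.4935 = 30.2537 kN.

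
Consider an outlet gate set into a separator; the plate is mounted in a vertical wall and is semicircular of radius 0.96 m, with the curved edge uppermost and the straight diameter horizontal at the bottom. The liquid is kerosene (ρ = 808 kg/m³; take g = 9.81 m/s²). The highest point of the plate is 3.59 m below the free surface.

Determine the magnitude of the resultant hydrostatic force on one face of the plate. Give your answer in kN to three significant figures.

γ = ρg = 808 × 9.81 / 1000 = 7.92648 kN/m³.
The centroid lies 4r/(3π) = 0.407437 m above the diameter, so r − 4r/(3π) = 0.96 − 0.407437 = 0.552563 m below the topmost point, so the centroid depth is h_c = 3.59 + 0.552563 = 4.14256 m.
A = πr²/2 = π × 0.96²/2 = 1.44765 m².
Resultant F = γ·h_c·A = 7.92648 × 4.14256 × 1.44765 = 47.5349 kN.

F ≈ 47.5 kN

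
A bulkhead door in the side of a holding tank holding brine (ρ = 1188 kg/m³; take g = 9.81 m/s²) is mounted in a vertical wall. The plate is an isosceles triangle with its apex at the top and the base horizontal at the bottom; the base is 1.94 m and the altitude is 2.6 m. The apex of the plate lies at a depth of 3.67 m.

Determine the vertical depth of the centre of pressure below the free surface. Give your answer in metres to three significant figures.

γ = ρg = 1188 × 9.81 / 1000 = 11.65428 kN/m³.
With the apex up, the centroid sits 2h/3 = 2 × 2.6/3 = 1.73333 m below the apex, so the centroid depth is h_c = 3.67 + 1.73333 = 5.40333 m.
A = ½ × 1.94 × 2.6 = 2.522 m².
Resultant F = γ·h_c·A = 11.65428 × 5.40333 × 2.522 = 158.815 kN.
I_c = b·h³/36 = 1.94 × 2.6³/36 = 0.947151 m⁴.
Centre of pressure: y_p = y_c + I_c/(y_c·A) = 5.40333 + 0.947151/(5.40333 × 2.522) = 5.40333 + 0.0695045 = 5.47283 m along the plane.

h_p = 5.47 m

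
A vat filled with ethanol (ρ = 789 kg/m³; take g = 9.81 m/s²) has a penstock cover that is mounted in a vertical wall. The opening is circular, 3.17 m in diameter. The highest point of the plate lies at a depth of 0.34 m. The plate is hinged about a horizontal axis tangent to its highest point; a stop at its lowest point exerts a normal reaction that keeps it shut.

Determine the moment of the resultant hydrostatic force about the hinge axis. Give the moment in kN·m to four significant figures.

M ≈ 224.8 kN·m

γ = ρg = 789 × 9.81 / 1000 = 7.74009 kN/m³.
The centroid is at the centre, 1.585 m below the top of the plate, so the centroid depth is h_c = 0.34 + 1.585 = 1.925 m.
A = π(1.585)² = 7.89239 m².
Resultant F = γ·h_c·A = 7.74009 × 1.925 × 7.89239 = 117.594 kN.
I_c = πr⁴/4 = π × 1.585⁴/4 = 4.95686 m⁴.
Centre of pressure: y_p = y_c + I_c/(y_c·A) = 1.925 + 4.95686/(1.925 × 7.89239) = 1.925 + 0.326263 = 2.25126 m along the plane.
The resultant acts 1.585 + 0.326263 = 1.91126 m (along the plate) below the hinge at the top edge, so the moment about the hinge is M = F × 1.91126 = 117.594 × 1.91126 = 224.753 kN·m.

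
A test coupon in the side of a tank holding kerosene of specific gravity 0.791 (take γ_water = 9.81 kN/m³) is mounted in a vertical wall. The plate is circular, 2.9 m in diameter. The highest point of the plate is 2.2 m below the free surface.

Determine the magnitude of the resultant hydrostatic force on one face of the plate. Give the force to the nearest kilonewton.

γ = 0.791 × 9.81 = 7.75971 kN/m³.
The centroid is at the centre, 1.45 m below the top of the plate, so the centroid depth is h_c = 2.2 + 1.45 = 3.65 m.
A = π(1.45)² = 6.6052 m².
Resultant F = γ·h_c·A = 7.75971 × 3.65 × 6.6052 = 187.079 kN.

F ≈ 187 kN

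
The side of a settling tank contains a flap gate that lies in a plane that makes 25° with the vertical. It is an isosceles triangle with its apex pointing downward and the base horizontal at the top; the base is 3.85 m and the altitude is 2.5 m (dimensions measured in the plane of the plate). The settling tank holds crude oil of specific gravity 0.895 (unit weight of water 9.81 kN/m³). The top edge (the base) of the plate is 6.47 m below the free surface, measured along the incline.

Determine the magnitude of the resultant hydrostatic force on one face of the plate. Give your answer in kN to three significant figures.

γ = 0.895 × 9.81 = 8.77995 kN/m³.
The plate makes 25° with the vertical, i.e. θ = 90° − 25° = 65° to the horizontal. Measuring y along the incline from the free-surface line, vertical depth h = y·sinθ with sinθ = 0.906308.
With the apex down, the centroid sits h/3 = 2.5/3 = 0.833333 m below the base (the top edge), so y_c = 6.47 + 0.833333 = 7.30333 m and h_c = 7.30333 × 0.906308 = 6.61907 m.
A = ½ × 3.85 × 2.5 = 4.8125 m².
Resultant F = γ·h_c·A = 8.77995 × 6.61907 × 4.8125 = 279.679 kN.

F ≈ 280 kN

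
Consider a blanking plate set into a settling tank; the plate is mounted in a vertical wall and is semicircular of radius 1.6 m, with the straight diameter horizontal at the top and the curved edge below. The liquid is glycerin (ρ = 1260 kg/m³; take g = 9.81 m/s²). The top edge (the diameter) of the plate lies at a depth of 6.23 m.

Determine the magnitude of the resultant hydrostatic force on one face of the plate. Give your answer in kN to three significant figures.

F ≈ 343 kN

γ = ρg = 1260 × 9.81 / 1000 = 12.3606 kN/m³.
The centroid of a semicircle lies 4r/(3π) = 0.679061 m from the diameter, here below the top edge, so the centroid depth is h_c = 6.23 + 0.679061 = 6.90906 m.
A = πr²/2 = π × 1.6²/2 = 4.02124 m².
Resultant F = γ·h_c·A = 12.3606 × 6.90906 × 4.02124 = 343.414 kN.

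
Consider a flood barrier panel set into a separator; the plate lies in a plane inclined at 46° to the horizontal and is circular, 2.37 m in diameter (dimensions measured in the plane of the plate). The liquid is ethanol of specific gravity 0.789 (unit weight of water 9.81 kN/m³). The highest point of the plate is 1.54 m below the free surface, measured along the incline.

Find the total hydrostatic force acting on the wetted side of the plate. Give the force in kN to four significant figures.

F ≈ 66.93 kN

γ = 0.789 × 9.81 = 7.74009 kN/m³.
Let θ = 46° be the plate's angle to the horizontal; measure y along the incline from where the plane meets the free surface. Vertical depth h = y·sinθ with sinθ = 0.719340.
The centroid is at the centre, 1.185 m below the top of the plate, so y_c = 1.54 + 1.185 = 2.725 m and h_c = 2.725 × 0.719340 = 1.9602 m.
A = π(1.185)² = 4.4115 m².
Resultant F = γ·h_c·A = 7.74009 × 1.9602 × 4.4115 = 66.9318 kN.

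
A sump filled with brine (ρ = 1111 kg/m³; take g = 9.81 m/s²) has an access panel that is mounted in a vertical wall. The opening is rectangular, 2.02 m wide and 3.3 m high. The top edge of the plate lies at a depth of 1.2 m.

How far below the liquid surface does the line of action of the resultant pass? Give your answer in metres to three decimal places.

h_p = 3.168 m

γ = ρg = 1111 × 9.81 / 1000 = 10.89891 kN/m³.
The centroid lies 3.3/2 = 1.65 m below the top edge, so the centroid depth is h_c = 1.2 + 1.65 = 2.85 m.
A = 2.02 × 3.3 = 6.666 m².
Resultant F = γ·h_c·A = 10.89891 × 2.85 × 6.666 = 207.059 kN.
I_c = b·h³/12 = 2.02 × 3.3³/12 = 6.04939 m⁴.
Centre of pressure: y_p = y_c + I_c/(y_c·A) = 2.85 + 6.04939/(2.85 × 6.666) = 2.85 + 0.318421 = 3.16842 m along the plane.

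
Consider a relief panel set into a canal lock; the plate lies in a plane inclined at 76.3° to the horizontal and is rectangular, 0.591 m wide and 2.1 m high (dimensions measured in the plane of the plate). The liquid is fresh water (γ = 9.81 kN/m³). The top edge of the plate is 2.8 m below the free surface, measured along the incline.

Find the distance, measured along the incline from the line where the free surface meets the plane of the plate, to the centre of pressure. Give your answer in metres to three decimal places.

γ = 9.81 kN/m³.
Let θ = 76.3° be the plate's angle to the horizontal; measure y along the incline from where the plane meets the free surface. Vertical depth h = y·sinθ with sinθ = 0.971549.
The centroid lies 2.1/2 = 1.05 m below the top edge, so y_c = 2.8 + 1.05 = 3.85 m and h_c = 3.85 × 0.971549 = 3.74046 m.
A = 0.591 × 2.1 = 1.2411 m².
Resultant F = γ·h_c·A = 9.81 × 3.74046 × 1.2411 = 45.5408 kN.
I_c = b·h³/12 = 0.591 × 2.1³/12 = 0.456104 m⁴.
Centre of pressure: y_p = y_c + I_c/(y_c·A) = 3.85 + 0.456104/(3.85 × 1.2411) = 3.85 + 0.0954545 = 3.94545 m along the plane.

y_p = 3.945 m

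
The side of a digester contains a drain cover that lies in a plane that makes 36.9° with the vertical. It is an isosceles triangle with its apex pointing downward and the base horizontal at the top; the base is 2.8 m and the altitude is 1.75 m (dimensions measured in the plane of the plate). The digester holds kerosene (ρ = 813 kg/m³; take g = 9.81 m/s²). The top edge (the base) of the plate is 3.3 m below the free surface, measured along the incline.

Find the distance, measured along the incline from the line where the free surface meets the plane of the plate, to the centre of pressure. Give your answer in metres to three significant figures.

γ = ρg = 813 × 9.81 / 1000 = 7.97553 kN/m³.
The plate makes 36.9° with the vertical, i.e. θ = 90° − 36.9° = 53.1° to the horizontal. Measuring y along the incline from the free-surface line, vertical depth h = y·sinθ with sinθ = 0.799685.
With the apex down, the centroid sits h/3 = 1.75/3 = 0.583333 m below the base (the top edge), so y_c = 3.3 + 0.583333 = 3.88333 m and h_c = 3.88333 × 0.799685 = 3.10544 m.
A = ½ × 2.8 × 1.75 = 2.45 m².
Resultant F = γ·h_c·A = 7.97553 × 3.10544 × 2.45 = 60.6804 kN.
I_c = b·h³/36 = 2.8 × 1.75³/36 = 0.41684 m⁴.
Centre of pressure: y_p = y_c + I_c/(y_c·A) = 3.88333 + 0.41684/(3.88333 × 2.45) = 3.88333 + 0.0438126 = 3.92714 m along the plane.

y_p = 3.93 m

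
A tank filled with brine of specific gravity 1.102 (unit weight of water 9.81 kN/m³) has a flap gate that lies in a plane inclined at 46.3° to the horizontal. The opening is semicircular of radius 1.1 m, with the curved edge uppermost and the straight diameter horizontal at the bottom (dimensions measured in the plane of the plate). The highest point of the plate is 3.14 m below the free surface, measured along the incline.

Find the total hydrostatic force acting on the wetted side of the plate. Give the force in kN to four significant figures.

F ≈ 56.05 kN

γ = 1.102 × 9.81 = 10.81062 kN/m³.
Let θ = 46.3° be the plate's angle to the horizontal; measure y along the incline from where the plane meets the free surface. Vertical depth h = y·sinθ with sinθ = 0.722967.
The centroid lies 4r/(3π) = 0.466854 m above the diameter, so r − 4r/(3π) = 1.1 − 0.466854 = 0.633146 m below the topmost point, so y_c = 3.14 + 0.633146 = 3.77315 m and h_c = 3.77315 × 0.722967 = 2.72786 m.
A = πr²/2 = π × 1.1²/2 = 1.90066 m².
Resultant F = γ·h_c·A = 10.81062 × 2.72786 × 1.90066 = 56.0502 kN.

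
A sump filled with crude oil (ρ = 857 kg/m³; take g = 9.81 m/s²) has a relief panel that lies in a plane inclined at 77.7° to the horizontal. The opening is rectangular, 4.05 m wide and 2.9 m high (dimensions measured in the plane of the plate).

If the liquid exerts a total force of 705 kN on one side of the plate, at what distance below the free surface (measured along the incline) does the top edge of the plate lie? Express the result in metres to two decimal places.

y_top ≈ 5.86 m

γ = ρg = 857 × 9.81 / 1000 = 8.40717 kN/m³.
A = 4.05 × 2.9 = 11.745 m².
From F = γ·h_c·A, the centroid depth is h_c = 705/(8.40717 × 11.745) = 7.1398 m.
Let θ = 77.7° be the plate's angle to the horizontal; measure y along the incline from where the plane meets the free surface. Vertical depth h = y·sinθ with sinθ = 0.977046.
Along the incline, y_c = h_c/sinθ = 7.1398/0.977046 = 7.30754 m.
The centroid lies 2.9/2 = 1.45 m below the top edge, so the top edge sits at y_top = 7.30754 − 1.45 = 5.85754 m along the incline.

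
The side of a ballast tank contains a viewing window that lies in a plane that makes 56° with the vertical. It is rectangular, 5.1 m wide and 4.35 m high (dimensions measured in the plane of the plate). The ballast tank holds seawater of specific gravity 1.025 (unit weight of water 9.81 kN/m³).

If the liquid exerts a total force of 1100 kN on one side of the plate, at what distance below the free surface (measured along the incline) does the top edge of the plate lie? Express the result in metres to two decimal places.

y_top ≈ 6.64 m

γ = 1.025 × 9.81 = 10.05525 kN/m³.
A = 5.1 × 4.35 = 22.185 m².
From F = γ·h_c·A, the centroid depth is h_c = 1100/(10.05525 × 22.185) = 4.93106 m.
The plate makes 56° with the vertical, i.e. θ = 90° − 56° = 34° to the horizontal. Measuring y along the incline from the free-surface line, vertical depth h = y·sinθ with sinθ = 0.559193.
Along the incline, y_c = h_c/sinθ = 4.93106/0.559193 = 8.81817 m.
The centroid lies 4.35/2 = 2.175 m below the top edge, so the top edge sits at y_top = 8.81817 − 2.175 = 6.64317 m along the incline.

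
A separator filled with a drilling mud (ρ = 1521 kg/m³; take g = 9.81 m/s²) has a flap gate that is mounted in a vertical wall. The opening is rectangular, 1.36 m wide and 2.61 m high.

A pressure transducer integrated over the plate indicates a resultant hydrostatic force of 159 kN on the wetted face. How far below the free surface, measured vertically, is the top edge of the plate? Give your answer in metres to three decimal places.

γ = ρg = 1521 × 9.81 / 1000 = 14.92101 kN/m³.
A = 1.36 × 2.61 = 3.5496 m².
From F = γ·h_c·A, the centroid depth is h_c = 159/(14.92101 × 3.5496) = 3.00206 m.
The centroid lies 2.61/2 = 1.305 m below the top edge, so the top edge sits at h_top = 3.00206 − 1.305 = 1.69706 m below the surface.

d_top ≈ 1.697 m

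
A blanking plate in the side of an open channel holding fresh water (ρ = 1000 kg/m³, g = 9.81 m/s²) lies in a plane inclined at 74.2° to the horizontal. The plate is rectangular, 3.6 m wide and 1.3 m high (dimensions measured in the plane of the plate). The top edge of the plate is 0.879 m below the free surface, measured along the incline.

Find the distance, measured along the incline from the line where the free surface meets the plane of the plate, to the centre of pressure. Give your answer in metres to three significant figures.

y_p = 1.62 m

γ = ρg = 1000 × 9.81 = 9810 N/m³ = 9.81 kN/m³.
Let θ = 74.2° be the plate's angle to the horizontal; measure y along the incline from where the plane meets the free surface. Vertical depth h = y·sinθ with sinθ = 0.962218.
The centroid lies 1.3/2 = 0.65 m below the top edge, so y_c = 0.879 + 0.65 = 1.529 m and h_c = 1.529 × 0.962218 = 1.47123 m.
A = 3.6 × 1.3 = 4.68 m².
Resultant F = γ·h_c·A = 9.81 × 1.47123 × 4.68 = 67.5453 kN.
I_c = b·h³/12 = 3.6 × 1.3³/12 = 0.6591 m⁴.
Centre of pressure: y_p = y_c + I_c/(y_c·A) = 1.529 + 0.6591/(1.529 × 4.68) = 1.529 + 0.0921081 = 1.62111 m along the plane.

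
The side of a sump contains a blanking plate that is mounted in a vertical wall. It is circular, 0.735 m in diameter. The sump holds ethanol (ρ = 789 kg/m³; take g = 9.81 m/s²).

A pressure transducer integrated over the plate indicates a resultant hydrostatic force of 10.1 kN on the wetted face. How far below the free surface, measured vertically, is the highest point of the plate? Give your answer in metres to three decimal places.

d_top ≈ 2.708 m

γ = ρg = 789 × 9.81 / 1000 = 7.74009 kN/m³.
A = π(0.3675)² = 0.424292 m².
From F = γ·h_c·A, the centroid depth is h_c = 10.1/(7.74009 × 0.424292) = 3.07546 m.
The centroid is at the centre, 0.3675 m below the top of the plate, so the highest point sits at h_top = 3.07546 − 0.3675 = 2.70796 m below the surface.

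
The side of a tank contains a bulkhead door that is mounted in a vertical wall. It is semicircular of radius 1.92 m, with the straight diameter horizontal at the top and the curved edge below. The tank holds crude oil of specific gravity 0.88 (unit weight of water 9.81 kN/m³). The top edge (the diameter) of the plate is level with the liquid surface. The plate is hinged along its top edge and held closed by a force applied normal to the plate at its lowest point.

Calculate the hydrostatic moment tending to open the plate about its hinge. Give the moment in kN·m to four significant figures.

γ = 0.88 × 9.81 = 8.6328 kN/m³.
The centroid of a semicircle lies 4r/(3π) = 0.814873 m from the diameter, here below the top edge, so the centroid depth is h_c = 0.814873 m.
A = πr²/2 = π × 1.92²/2 = 5.79058 m².
Resultant F = γ·h_c·A = 8.6328 × 0.814873 × 5.79058 = 40.7346 kN.
I_c = (π/8 − 8/(9π))·r⁴ = 0.109757 × 1.92⁴ = 1.49155 m⁴.
Centre of pressure: y_p = y_c + I_c/(y_c·A) = 0.814873 + 1.49155/(0.814873 × 5.79058) = 0.814873 + 0.316101 = 1.13097 m along the plane.
The resultant acts 0.814873 + 0.316101 = 1.13097 m (along the plate) below the hinge at the top edge, so the moment about the hinge is M = F × 1.13097 = 40.7346 × 1.13097 = 46.0696 kN·m.

M ≈ 46.07 kN·m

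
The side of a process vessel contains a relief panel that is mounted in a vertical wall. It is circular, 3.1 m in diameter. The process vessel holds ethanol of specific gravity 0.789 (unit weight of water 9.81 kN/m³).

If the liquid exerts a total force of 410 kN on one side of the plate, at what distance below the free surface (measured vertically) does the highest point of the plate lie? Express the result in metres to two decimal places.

d_top ≈ 5.47 m

γ = 0.789 × 9.81 = 7.74009 kN/m³.
A = π(1.55)² = 7.54768 m².
From F = γ·h_c·A, the centroid depth is h_c = 410/(7.74009 × 7.54768) = 7.01818 m.
The centroid is at the centre, 1.55 m below the top of the plate, so the highest point sits at h_top = 7.01818 − 1.55 = 5.46818 m below the surface.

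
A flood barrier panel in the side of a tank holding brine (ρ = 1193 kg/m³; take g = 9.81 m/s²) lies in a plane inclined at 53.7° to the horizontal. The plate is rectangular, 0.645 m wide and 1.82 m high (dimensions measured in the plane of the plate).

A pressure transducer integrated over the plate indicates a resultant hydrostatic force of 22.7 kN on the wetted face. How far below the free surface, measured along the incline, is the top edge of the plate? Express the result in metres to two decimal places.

γ = ρg = 1193 × 9.81 / 1000 = 11.70333 kN/m³.
A = 0.645 × 1.82 = 1.1739 m².
From F = γ·h_c·A, the centroid depth is h_c = 22.7/(11.70333 × 1.1739) = 1.65229 m.
Let θ = 53.7° be the plate's angle to the horizontal; measure y along the incline from where the plane meets the free surface. Vertical depth h = y·sinθ with sinθ = 0.805928.
Along the incline, y_c = h_c/sinθ = 1.65229/0.805928 = 2.05017 m.
The centroid lies 1.82/2 = 0.91 m below the top edge, so the top edge sits at y_top = 2.05017 − 0.91 = 1.14017 m along the incline.

y_top ≈ 1.14 m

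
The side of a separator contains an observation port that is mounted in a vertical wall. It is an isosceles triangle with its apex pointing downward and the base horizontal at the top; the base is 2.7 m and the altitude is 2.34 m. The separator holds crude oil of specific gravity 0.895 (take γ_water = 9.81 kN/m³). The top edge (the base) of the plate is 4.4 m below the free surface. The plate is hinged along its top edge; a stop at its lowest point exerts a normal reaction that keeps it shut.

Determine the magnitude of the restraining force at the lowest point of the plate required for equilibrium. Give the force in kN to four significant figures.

γ = 0.895 × 9.81 = 8.77995 kN/m³.
With the apex down, the centroid sits h/3 = 2.34/3 = 0.78 m below the base (the top edge), so the centroid depth is h_c = 4.4 + 0.78 = 5.18 m.
A = ½ × 2.7 × 2.34 = 3.159 m².
Resultant F = γ·h_c·A = 8.77995 × 5.18 × 3.159 = 143.672 kN.
I_c = b·h³/36 = 2.7 × 2.34³/36 = 0.960968 m⁴.
Centre of pressure: y_p = y_c + I_c/(y_c·A) = 5.18 + 0.960968/(5.18 × 3.159) = 5.18 + 0.0587259 = 5.23873 m along the plane.
The resultant acts 0.78 + 0.0587259 = 0.838726 m (along the plate) below the hinge at the top edge, so the moment about the hinge is M = F × 0.838726 = 143.672 × 0.838726 = 120.501 kN·m.
A normal force at the bottom, 2.34 m from the hinge, must supply this moment: P = 120.501/2.34 = 51.4962 kN.

P ≈ 51.50 kN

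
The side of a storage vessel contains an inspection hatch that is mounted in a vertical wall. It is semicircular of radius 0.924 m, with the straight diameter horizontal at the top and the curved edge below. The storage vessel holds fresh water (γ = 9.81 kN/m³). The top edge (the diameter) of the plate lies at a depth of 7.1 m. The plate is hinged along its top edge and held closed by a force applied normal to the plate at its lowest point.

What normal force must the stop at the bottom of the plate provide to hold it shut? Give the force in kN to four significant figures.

P ≈ 42.68 kN

γ = 9.81 kN/m³.
The centroid of a semicircle lies 4r/(3π) = 0.392158 m from the diameter, here below the top edge, so the centroid depth is h_c = 7.1 + 0.392158 = 7.49216 m.
A = πr²/2 = π × 0.924²/2 = 1.34111 m².
Resultant F = γ·h_c·A = 9.81 × 7.49216 × 1.34111 = 98.569 kN.
I_c = (π/8 − 8/(9π))·r⁴ = 0.109757 × 0.924⁴ = 0.0800055 m⁴.
Centre of pressure: y_p = y_c + I_c/(y_c·A) = 7.49216 + 0.0800055/(7.49216 × 1.34111) = 7.49216 + 0.00796248 = 7.50012 m along the plane.
The resultant acts 0.392158 + 0.00796248 = 0.40012 m (along the plate) below the hinge at the top edge, so the moment about the hinge is M = F × 0.40012 = 98.569 × 0.40012 = 39.4394 kN·m.
A normal force at the bottom, 0.924 m from the hinge, must supply this moment: P = 39.4394/0.924 = 42.6833 kN.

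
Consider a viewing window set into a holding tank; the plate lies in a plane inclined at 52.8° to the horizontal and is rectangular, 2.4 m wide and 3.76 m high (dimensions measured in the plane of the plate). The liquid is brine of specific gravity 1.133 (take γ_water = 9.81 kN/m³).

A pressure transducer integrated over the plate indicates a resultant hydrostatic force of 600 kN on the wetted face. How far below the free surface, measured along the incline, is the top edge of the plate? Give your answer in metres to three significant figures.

y_top ≈ 5.63 m

γ = 1.133 × 9.81 = 11.11473 kN/m³.
A = 2.4 × 3.76 = 9.024 m².
From F = γ·h_c·A, the centroid depth is h_c = 600/(11.11473 × 9.024) = 5.98209 m.
Let θ = 52.8° be the plate's angle to the horizontal; measure y along the incline from where the plane meets the free surface. Vertical depth h = y·sinθ with sinθ = 0.796530.
Along the incline, y_c = h_c/sinθ = 5.98209/0.796530 = 7.51019 m.
The centroid lies 3.76/2 = 1.88 m below the top edge, so the top edge sits at y_top = 7.51019 − 1.88 = 5.63019 m along the incline.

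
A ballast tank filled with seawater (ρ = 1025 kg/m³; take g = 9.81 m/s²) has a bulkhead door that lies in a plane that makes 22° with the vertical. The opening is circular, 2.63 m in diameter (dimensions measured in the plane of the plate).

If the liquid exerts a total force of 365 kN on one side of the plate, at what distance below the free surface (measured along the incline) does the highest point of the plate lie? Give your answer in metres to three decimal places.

y_top ≈ 5.892 m

γ = ρg = 1025 × 9.81 / 1000 = 10.05525 kN/m³.
A = π(1.315)² = 5.43252 m².
From F = γ·h_c·A, the centroid depth is h_c = 365/(10.05525 × 5.43252) = 6.68188 m.
The plate makes 22° with the vertical, i.e. θ = 90° − 22° = 68° to the horizontal. Measuring y along the incline from the free-surface line, vertical depth h = y·sinθ with sinθ = 0.927184.
Along the incline, y_c = h_c/sinθ = 6.68188/0.927184 = 7.20664 m.
The centroid is at the centre, 1.315 m below the top of the plate, so the highest point sits at y_top = 7.20664 − 1.315 = 5.89164 m along the incline.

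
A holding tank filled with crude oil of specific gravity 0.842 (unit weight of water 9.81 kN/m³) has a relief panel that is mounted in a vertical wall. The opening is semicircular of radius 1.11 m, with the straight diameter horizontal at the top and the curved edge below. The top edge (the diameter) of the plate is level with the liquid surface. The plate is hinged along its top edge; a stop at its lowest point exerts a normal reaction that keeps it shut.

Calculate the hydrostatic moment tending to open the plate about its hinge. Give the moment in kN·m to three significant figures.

γ = 0.842 × 9.81 = 8.26002 kN/m³.
The centroid of a semicircle lies 4r/(3π) = 0.471099 m from the diameter, here below the top edge, so the centroid depth is h_c = 0.471099 m.
A = πr²/2 = π × 1.11²/2 = 1.93538 m².
Resultant F = γ·h_c·A = 8.26002 × 0.471099 × 1.93538 = 7.53112 kN.
I_c = (π/8 − 8/(9π))·r⁴ = 0.109757 × 1.11⁴ = 0.166619 m⁴.
Centre of pressure: y_p = y_c + I_c/(y_c·A) = 0.471099 + 0.166619/(0.471099 × 1.93538) = 0.471099 + 0.182745 = 0.653844 m along the plane.
The resultant acts 0.471099 + 0.182745 = 0.653844 m (along the plate) below the hinge at the top edge, so the moment about the hinge is M = F × 0.653844 = 7.53112 × 0.653844 = 4.92418 kN·m.

M ≈ 4.92 kN·m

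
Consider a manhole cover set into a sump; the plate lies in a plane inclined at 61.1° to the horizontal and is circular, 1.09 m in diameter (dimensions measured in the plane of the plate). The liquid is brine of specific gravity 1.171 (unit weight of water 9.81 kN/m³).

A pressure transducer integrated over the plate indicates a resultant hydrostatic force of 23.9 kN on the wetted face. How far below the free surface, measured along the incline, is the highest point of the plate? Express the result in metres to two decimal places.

γ = 1.171 × 9.81 = 11.48751 kN/m³.
A = π(0.545)² = 0.933132 m².
From F = γ·h_c·A, the centroid depth is h_c = 23.9/(11.48751 × 0.933132) = 2.22961 m.
Let θ = 61.1° be the plate's angle to the horizontal; measure y along the incline from where the plane meets the free surface. Vertical depth h = y·sinθ with sinθ = 0.875465.
Along the incline, y_c = h_c/sinθ = 2.22961/0.875465 = 2.54677 m.
The centroid is at the centre, 0.545 m below the top of the plate, so the highest point sits at y_top = 2.54677 − 0.545 = 2.00177 m along the incline.

y_top ≈ 2.00 m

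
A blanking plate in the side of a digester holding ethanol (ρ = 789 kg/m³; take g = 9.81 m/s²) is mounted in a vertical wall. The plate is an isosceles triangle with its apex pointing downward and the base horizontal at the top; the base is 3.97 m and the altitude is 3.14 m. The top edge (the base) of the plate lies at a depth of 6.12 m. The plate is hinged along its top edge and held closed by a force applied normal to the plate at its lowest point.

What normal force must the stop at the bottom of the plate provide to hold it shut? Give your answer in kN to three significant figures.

P ≈ 124 kN

γ = ρg = 789 × 9.81 / 1000 = 7.74009 kN/m³.
With the apex down, the centroid sits h/3 = 3.14/3 = 1.04667 m below the base (the top edge), so the centroid depth is h_c = 6.12 + 1.04667 = 7.16667 m.
A = ½ × 3.97 × 3.14 = 6.2329 m².
Resultant F = γ·h_c·A = 7.74009 × 7.16667 × 6.2329 = 345.743 kN.
I_c = b·h³/36 = 3.97 × 3.14³/36 = 3.41411 m⁴.
Centre of pressure: y_p = y_c + I_c/(y_c·A) = 7.16667 + 3.41411/(7.16667 × 6.2329) = 7.16667 + 0.0764311 = 7.2431 m along the plane.
The resultant acts 1.04667 + 0.0764311 = 1.1231 m (along the plate) below the hinge at the top edge, so the moment about the hinge is M = F × 1.1231 = 345.743 × 1.1231 = 388.304 kN·m.
A normal force at the bottom, 3.14 m from the hinge, must supply this moment: P = 388.304/3.14 = 123.664 kN.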